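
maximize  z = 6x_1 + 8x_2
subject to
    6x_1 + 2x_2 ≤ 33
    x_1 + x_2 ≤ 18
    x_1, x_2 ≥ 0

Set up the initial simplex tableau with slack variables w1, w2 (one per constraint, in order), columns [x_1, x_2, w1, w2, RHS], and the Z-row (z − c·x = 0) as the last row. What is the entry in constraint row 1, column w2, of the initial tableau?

Slack w2 belongs to constraint 2; its column is the unit vector e_2, so the entry in row 1 is 0.

0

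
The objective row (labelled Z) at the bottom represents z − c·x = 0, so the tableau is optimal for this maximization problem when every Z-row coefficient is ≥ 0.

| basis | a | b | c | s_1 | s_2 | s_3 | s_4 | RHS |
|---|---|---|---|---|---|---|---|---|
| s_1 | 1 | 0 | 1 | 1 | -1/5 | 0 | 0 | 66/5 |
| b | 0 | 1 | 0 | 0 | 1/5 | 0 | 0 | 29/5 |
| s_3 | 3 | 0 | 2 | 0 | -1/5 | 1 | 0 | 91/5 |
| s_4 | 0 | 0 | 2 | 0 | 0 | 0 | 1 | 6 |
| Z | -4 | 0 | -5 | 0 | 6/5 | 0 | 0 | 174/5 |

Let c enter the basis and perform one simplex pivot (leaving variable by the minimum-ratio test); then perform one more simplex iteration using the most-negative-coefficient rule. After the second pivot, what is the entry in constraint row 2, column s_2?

1/5

Ratio test on column c — row 1: (66/5)/1 = 66/5; row 2: entry 0 ≤ 0; row 3: (91/5)/2 = 91/10; row 4: 6/2 = 3. Minimum is 3 at row 4 (s_4 leaves); pivot element 2.
Divide row 4 by 2; eliminate column c from the other rows.
Second iteration: most negative Z-row entry is -4 in column a, so a enters.
Ratio test on column a — row 1: (51/5)/1 = 51/5; row 2: entry 0 ≤ 0; row 3: (61/5)/3 = 61/15; row 4: entry 0 ≤ 0. Minimum is 61/15 at row 3 (s_3 leaves); pivot element 3.
Divide row 3 by 3; eliminate column a from the other rows.
After both pivots, the entry at constraint row 2, column s_2 is 1/5.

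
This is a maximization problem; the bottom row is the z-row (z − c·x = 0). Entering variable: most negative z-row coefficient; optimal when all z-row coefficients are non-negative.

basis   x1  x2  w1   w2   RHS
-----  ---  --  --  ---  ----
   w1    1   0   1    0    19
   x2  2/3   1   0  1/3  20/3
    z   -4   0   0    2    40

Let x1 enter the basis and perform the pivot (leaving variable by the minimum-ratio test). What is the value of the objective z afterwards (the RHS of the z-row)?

Ratio test on column x1 — row 1: 19/1 = 19; row 2: (20/3)/(2/3) = 10. Minimum is 10 at row 2 (x2 leaves); pivot element 2/3.
Pivot on row 2; the z-row RHS becomes 40 − (-4)·10 = 80.

80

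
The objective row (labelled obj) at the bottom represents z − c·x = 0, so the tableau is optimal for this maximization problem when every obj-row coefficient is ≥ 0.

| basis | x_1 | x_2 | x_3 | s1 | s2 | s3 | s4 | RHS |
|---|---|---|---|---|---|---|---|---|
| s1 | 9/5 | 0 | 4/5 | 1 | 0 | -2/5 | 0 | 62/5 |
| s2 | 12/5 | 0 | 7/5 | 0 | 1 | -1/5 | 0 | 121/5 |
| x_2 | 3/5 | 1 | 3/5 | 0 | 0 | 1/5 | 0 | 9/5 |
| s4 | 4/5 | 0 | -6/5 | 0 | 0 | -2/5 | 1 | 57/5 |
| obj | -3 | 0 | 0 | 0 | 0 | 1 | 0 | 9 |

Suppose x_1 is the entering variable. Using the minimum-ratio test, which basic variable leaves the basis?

Column x_1 entries and ratios — s1: (62/5)/(9/5) = 62/9; s2: (121/5)/(12/5) = 121/12; x_2: (9/5)/(3/5) = 3; s4: (57/5)/(4/5) = 57/4.
Smallest ratio is 3 in the row of x_2, so x_2 leaves.

x_2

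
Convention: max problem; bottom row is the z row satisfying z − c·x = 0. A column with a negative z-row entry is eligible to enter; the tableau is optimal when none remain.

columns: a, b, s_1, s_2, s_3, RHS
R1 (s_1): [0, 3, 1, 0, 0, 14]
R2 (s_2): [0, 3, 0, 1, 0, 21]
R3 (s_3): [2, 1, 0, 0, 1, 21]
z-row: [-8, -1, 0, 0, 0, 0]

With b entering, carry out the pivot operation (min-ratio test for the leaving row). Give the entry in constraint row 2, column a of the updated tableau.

Ratio test on column b — row 1: 14/3 = 14/3; row 2: 21/3 = 7; row 3: 21/1 = 21. Minimum is 14/3 at row 1 (s_1 leaves); pivot element 3.
Divide row 1 by 3; eliminate column b from the other rows.
Row 2 update in column a: 0 − 3·0 = 0.

0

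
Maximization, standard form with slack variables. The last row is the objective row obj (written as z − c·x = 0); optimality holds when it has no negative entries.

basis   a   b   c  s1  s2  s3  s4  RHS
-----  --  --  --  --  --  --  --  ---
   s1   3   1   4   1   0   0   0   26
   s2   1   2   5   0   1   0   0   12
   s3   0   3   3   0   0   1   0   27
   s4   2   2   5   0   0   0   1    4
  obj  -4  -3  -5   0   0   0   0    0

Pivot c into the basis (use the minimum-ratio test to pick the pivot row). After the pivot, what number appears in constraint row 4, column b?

2/5

Ratio test on column c — row 1: 26/4 = 13/2; row 2: 12/5 = 12/5; row 3: 27/3 = 9; row 4: 4/5 = 4/5. Minimum is 4/5 at row 4 (s4 leaves); pivot element 5.
Divide row 4 by 5; eliminate column c from the other rows.
In the new row 4, the b entry is the old entry divided by the pivot: 2/5 = 2/5.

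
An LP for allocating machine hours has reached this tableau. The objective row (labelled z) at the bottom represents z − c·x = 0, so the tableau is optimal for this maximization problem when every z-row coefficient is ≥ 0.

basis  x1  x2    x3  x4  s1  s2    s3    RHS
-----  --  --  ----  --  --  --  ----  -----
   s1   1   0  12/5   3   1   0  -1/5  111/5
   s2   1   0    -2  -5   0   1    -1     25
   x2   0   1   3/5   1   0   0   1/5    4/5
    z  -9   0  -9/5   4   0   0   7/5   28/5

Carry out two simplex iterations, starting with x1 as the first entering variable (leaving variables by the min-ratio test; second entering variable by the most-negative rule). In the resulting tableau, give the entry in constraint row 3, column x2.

Ratio test on column x1 — row 1: (111/5)/1 = 111/5; row 2: 25/1 = 25; row 3: entry 0 ≤ 0. Minimum is 111/5 at row 1 (s1 leaves); pivot element 1.
Divide row 1 by 1; eliminate column x1 from the other rows.
Second iteration: most negative z-row entry is -2/5 in column s3, so s3 enters.
Ratio test on column s3 — row 1: entry -1/5 ≤ 0; row 2: entry -4/5 ≤ 0; row 3: (4/5)/(1/5) = 4. Minimum is 4 at row 3 (x2 leaves); pivot element 1/5.
Divide row 3 by 1/5; eliminate column s3 from the other rows.
After both pivots, the entry at constraint row 3, column x2 is 5.

5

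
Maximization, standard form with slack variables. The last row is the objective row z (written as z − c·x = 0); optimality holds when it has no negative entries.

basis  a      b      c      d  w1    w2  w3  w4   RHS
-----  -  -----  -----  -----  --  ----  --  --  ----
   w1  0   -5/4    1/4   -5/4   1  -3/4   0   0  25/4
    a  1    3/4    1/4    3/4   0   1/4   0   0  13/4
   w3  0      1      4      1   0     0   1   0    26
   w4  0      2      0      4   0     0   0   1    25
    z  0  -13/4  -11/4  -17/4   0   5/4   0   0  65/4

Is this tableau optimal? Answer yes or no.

The z-row has a negative entry -17/4 in column d, so it is not optimal.

no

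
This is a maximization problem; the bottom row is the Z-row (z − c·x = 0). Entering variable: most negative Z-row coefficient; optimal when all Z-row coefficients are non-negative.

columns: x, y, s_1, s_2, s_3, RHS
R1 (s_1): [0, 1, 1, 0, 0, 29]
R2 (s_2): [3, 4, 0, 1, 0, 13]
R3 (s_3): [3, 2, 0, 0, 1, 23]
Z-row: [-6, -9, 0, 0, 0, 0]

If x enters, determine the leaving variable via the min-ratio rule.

Column x entries and ratios — s_1: 0 ≤ 0, skip; s_2: 13/3 = 13/3; s_3: 23/3 = 23/3.
Smallest ratio is 13/3 in the row of s_2, so s_2 leaves.

s_2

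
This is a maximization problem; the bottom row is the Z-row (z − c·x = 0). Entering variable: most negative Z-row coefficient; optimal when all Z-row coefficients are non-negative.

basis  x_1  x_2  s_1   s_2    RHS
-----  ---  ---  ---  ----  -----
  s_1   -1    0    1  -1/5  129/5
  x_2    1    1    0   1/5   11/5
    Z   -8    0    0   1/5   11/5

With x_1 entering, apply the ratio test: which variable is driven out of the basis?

Column x_1 entries and ratios — s_1: -1 ≤ 0, skip; x_2: (11/5)/1 = 11/5.
Smallest ratio is 11/5 in the row of x_2, so x_2 leaves.

x_2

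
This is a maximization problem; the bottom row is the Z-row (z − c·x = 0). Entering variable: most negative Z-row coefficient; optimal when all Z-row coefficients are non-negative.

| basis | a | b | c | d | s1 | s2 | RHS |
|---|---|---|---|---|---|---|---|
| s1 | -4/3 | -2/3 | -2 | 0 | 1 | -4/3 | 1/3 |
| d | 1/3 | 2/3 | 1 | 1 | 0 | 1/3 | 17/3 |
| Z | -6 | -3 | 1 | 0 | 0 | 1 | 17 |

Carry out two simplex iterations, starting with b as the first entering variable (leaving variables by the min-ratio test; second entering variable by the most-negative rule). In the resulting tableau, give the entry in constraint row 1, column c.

2

Ratio test on column b — row 1: entry -2/3 ≤ 0; row 2: (17/3)/(2/3) = 17/2. Minimum is 17/2 at row 2 (d leaves); pivot element 2/3.
Divide row 2 by 2/3; eliminate column b from the other rows.
Second iteration: most negative Z-row entry is -9/2 in column a, so a enters.
Ratio test on column a — row 1: entry -1 ≤ 0; row 2: (17/2)/(1/2) = 17. Minimum is 17 at row 2 (b leaves); pivot element 1/2.
Divide row 2 by 1/2; eliminate column a from the other rows.
After both pivots, the entry at constraint row 1, column c is 2.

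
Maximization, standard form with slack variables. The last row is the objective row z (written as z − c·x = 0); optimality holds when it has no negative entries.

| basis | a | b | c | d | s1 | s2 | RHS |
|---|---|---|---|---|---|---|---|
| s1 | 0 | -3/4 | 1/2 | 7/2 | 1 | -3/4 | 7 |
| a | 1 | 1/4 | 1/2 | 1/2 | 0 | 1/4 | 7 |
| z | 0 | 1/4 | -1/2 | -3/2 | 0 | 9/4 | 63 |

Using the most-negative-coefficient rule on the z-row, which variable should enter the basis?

d

Negative z-row entries: c: -1/2, d: -3/2.
The most negative is -3/2 in column d, so d enters.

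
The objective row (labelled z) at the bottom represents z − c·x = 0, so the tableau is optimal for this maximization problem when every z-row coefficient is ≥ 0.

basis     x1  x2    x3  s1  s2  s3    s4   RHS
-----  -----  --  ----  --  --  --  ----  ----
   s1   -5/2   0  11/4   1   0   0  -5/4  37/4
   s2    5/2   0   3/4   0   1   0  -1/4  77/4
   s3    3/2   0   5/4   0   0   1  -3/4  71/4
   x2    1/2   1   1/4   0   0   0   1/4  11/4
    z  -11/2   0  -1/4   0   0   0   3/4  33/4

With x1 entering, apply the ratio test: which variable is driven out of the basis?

x2

Column x1 entries and ratios — s1: -5/2 ≤ 0, skip; s2: (77/4)/(5/2) = 77/10; s3: (71/4)/(3/2) = 71/6; x2: (11/4)/(1/2) = 11/2.
Smallest ratio is 11/2 in the row of x2, so x2 leaves.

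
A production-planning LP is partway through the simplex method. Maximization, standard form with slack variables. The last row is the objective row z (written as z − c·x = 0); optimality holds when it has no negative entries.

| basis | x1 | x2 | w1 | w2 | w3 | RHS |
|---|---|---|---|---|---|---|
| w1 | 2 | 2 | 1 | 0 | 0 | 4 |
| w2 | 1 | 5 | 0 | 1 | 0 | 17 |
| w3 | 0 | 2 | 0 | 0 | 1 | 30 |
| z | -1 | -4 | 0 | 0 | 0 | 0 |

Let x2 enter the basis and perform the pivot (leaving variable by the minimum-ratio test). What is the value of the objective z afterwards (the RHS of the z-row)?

Ratio test on column x2 — row 1: 4/2 = 2; row 2: 17/5 = 17/5; row 3: 30/2 = 15. Minimum is 2 at row 1 (w1 leaves); pivot element 2.
Pivot on row 1; the z-row RHS becomes 0 − (-4)·2 = 8.

8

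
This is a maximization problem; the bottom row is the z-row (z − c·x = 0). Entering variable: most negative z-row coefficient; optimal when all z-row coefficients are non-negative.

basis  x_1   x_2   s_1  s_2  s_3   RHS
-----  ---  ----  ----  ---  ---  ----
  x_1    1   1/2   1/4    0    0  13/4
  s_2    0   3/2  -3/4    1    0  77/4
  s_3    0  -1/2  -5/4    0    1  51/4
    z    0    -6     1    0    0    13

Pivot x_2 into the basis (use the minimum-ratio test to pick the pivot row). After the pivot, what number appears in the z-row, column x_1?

12

Ratio test on column x_2 — row 1: (13/4)/(1/2) = 13/2; row 2: (77/4)/(3/2) = 77/6; row 3: entry -1/2 ≤ 0. Minimum is 13/2 at row 1 (x_1 leaves); pivot element 1/2.
Divide row 1 by 1/2; eliminate column x_2 from the other rows.
z-row update in column x_1: 0 − (-6)·2 = 12.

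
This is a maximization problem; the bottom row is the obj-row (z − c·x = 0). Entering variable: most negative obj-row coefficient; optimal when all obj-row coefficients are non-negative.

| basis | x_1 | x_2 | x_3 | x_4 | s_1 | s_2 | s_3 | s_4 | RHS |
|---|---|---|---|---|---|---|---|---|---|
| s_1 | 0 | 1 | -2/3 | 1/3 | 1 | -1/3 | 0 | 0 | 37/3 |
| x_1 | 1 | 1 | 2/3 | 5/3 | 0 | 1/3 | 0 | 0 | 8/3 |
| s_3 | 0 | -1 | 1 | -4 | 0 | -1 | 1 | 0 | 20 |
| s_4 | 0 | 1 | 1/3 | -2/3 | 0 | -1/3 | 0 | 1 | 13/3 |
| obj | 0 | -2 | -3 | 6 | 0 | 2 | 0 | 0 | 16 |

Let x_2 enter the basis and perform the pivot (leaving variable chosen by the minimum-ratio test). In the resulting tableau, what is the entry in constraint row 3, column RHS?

68/3

Ratio test on column x_2 — row 1: (37/3)/1 = 37/3; row 2: (8/3)/1 = 8/3; row 3: entry -1 ≤ 0; row 4: (13/3)/1 = 13/3. Minimum is 8/3 at row 2 (x_1 leaves); pivot element 1.
Divide row 2 by 1; eliminate column x_2 from the other rows.
Row 3 update in column RHS: 20 − (-1)·(8/3) = 68/3.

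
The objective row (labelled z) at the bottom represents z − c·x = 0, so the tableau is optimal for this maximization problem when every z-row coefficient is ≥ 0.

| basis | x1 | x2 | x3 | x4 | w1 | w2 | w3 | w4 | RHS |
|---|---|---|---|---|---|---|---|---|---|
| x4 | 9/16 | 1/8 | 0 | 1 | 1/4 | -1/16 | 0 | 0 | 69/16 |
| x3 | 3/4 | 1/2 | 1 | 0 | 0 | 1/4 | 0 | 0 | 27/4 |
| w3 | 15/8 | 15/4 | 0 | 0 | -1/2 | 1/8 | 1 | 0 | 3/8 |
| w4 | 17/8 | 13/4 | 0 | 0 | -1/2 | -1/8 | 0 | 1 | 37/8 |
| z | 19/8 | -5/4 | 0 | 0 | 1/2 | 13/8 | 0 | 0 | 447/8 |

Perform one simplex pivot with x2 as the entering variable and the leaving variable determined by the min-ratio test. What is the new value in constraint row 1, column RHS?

43/10

Ratio test on column x2 — row 1: (69/16)/(1/8) = 69/2; row 2: (27/4)/(1/2) = 27/2; row 3: (3/8)/(15/4) = 1/10; row 4: (37/8)/(13/4) = 37/26. Minimum is 1/10 at row 3 (w3 leaves); pivot element 15/4.
Divide row 3 by 15/4; eliminate column x2 from the other rows.
Row 1 update in column RHS: 69/16 − (1/8)·(1/10) = 43/10.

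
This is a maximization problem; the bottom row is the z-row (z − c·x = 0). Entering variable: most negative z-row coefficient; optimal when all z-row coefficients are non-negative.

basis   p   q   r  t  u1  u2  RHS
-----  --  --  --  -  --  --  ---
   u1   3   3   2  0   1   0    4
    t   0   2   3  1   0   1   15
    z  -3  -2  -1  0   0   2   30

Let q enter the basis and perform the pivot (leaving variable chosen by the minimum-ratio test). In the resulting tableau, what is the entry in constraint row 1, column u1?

Ratio test on column q — row 1: 4/3 = 4/3; row 2: 15/2 = 15/2. Minimum is 4/3 at row 1 (u1 leaves); pivot element 3.
Divide row 1 by 3; eliminate column q from the other rows.
In the new row 1, the u1 entry is the old entry divided by the pivot: 1/3 = 1/3.

1/3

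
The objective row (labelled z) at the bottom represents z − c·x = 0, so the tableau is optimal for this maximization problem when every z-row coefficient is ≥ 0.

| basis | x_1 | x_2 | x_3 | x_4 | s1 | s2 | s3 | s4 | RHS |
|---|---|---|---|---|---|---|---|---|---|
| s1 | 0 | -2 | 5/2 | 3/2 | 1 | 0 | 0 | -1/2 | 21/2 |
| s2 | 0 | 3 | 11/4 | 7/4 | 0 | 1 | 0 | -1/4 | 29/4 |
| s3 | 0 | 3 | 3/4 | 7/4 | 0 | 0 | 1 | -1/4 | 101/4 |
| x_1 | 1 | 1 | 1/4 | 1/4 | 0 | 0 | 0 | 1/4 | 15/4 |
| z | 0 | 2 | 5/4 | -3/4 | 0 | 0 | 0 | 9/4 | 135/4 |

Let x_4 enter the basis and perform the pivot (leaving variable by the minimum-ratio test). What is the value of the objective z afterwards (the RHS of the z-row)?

Ratio test on column x_4 — row 1: (21/2)/(3/2) = 7; row 2: (29/4)/(7/4) = 29/7; row 3: (101/4)/(7/4) = 101/7; row 4: (15/4)/(1/4) = 15. Minimum is 29/7 at row 2 (s2 leaves); pivot element 7/4.
Pivot on row 2; the z-row RHS becomes 135/4 − (-3/4)·(29/7) = 258/7.

258/7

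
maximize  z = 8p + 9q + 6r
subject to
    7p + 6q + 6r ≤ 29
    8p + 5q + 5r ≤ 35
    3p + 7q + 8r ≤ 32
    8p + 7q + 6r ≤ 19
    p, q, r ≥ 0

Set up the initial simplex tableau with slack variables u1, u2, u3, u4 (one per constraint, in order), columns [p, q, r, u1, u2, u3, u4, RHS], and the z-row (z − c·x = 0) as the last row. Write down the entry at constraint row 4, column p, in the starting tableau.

8

Constraint 4 has coefficient 8 on p.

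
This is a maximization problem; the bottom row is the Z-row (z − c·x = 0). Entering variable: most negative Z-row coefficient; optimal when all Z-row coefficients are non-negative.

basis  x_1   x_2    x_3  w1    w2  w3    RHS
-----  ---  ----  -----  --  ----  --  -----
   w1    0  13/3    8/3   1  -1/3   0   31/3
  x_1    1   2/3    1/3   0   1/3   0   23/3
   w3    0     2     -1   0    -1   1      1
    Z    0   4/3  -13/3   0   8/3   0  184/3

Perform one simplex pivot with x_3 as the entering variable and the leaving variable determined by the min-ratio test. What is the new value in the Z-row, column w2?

17/8

Ratio test on column x_3 — row 1: (31/3)/(8/3) = 31/8; row 2: (23/3)/(1/3) = 23; row 3: entry -1 ≤ 0. Minimum is 31/8 at row 1 (w1 leaves); pivot element 8/3.
Divide row 1 by 8/3; eliminate column x_3 from the other rows.
Z-row update in column w2: 8/3 − (-13/3)·(-1/8) = 17/8.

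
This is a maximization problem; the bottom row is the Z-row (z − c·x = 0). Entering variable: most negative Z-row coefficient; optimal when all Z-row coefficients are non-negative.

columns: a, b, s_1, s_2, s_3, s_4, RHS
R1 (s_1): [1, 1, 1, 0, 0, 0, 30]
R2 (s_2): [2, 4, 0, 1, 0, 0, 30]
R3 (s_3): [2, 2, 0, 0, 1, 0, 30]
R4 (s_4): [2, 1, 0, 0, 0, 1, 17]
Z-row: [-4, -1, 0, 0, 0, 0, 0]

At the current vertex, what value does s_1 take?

30

s_1 is basic (row 1); its value is the RHS of that row, 30.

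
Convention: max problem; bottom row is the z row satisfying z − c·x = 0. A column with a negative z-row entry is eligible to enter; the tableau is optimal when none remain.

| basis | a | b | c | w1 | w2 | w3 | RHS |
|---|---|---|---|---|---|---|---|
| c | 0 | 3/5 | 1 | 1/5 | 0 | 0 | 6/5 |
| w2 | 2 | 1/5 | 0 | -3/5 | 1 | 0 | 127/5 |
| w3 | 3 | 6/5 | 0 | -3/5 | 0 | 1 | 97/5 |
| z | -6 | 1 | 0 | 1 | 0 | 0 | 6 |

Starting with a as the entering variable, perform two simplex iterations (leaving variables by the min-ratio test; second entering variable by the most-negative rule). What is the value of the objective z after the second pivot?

46

Ratio test on column a — row 1: entry 0 ≤ 0; row 2: (127/5)/2 = 127/10; row 3: (97/5)/3 = 97/15. Minimum is 97/15 at row 3 (w3 leaves); pivot element 3.
Pivot on row 3; the z-row RHS becomes 6 − (-6)·(97/15) = 224/5.
Next entering variable (most negative z-row entry -1/5): w1.
Ratio test on column w1 — row 1: (6/5)/(1/5) = 6; row 2: entry -1/5 ≤ 0; row 3: entry -1/5 ≤ 0. Minimum is 6 at row 1 (c leaves); pivot element 1/5.
After the second pivot the z-row RHS is 224/5 − (-1/5)·6 = 46.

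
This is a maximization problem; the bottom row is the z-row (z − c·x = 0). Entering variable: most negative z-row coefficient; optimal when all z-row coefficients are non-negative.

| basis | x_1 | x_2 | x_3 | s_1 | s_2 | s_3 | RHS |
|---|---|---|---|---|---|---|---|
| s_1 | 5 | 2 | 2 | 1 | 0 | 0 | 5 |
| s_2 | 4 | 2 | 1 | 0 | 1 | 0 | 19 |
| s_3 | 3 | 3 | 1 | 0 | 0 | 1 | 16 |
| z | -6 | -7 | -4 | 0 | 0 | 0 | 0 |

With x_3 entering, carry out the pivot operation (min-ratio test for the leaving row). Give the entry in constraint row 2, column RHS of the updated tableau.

33/2

Ratio test on column x_3 — row 1: 5/2 = 5/2; row 2: 19/1 = 19; row 3: 16/1 = 16. Minimum is 5/2 at row 1 (s_1 leaves); pivot element 2.
Divide row 1 by 2; eliminate column x_3 from the other rows.
Row 2 update in column RHS: 19 − 1·(5/2) = 33/2.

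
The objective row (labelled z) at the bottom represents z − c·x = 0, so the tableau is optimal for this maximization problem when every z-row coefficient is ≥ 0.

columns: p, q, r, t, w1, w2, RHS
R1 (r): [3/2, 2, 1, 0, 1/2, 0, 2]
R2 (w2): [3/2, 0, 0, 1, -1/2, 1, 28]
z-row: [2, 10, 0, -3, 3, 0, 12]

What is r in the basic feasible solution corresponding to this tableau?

2

r is basic (row 1); its value is the RHS of that row, 2.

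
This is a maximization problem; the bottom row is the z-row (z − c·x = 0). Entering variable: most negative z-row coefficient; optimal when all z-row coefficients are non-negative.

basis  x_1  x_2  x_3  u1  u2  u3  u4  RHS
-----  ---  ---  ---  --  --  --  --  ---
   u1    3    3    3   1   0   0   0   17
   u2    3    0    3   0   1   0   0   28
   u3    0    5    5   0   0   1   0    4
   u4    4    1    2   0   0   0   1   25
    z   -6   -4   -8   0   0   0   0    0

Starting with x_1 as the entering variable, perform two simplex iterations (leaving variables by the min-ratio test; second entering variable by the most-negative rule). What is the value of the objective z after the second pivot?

Ratio test on column x_1 — row 1: 17/3 = 17/3; row 2: 28/3 = 28/3; row 3: entry 0 ≤ 0; row 4: 25/4 = 25/4. Minimum is 17/3 at row 1 (u1 leaves); pivot element 3.
Pivot on row 1; the z-row RHS becomes 0 − (-6)·(17/3) = 34.
Next entering variable (most negative z-row entry -2): x_3.
Ratio test on column x_3 — row 1: (17/3)/1 = 17/3; row 2: entry 0 ≤ 0; row 3: 4/5 = 4/5; row 4: entry -2 ≤ 0. Minimum is 4/5 at row 3 (u3 leaves); pivot element 5.
After the second pivot the z-row RHS is 34 − (-2)·(4/5) = 178/5.

178/5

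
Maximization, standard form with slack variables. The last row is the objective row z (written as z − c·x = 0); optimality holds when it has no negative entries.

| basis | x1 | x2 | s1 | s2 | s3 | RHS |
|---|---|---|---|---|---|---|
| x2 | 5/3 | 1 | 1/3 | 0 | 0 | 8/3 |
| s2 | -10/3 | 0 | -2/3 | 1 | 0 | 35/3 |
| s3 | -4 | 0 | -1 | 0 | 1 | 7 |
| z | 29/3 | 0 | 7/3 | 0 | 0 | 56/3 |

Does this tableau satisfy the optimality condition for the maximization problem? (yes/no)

Every z-row coefficient is ≥ 0, so the tableau is optimal.

yes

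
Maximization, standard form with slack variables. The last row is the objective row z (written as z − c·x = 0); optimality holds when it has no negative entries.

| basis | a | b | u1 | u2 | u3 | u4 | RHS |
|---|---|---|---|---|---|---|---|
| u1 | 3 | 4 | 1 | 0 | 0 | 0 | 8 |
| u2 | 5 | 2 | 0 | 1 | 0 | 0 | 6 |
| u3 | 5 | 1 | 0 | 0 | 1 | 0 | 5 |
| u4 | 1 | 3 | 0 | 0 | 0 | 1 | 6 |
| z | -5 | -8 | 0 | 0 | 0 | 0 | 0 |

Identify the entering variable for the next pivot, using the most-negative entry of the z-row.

Negative z-row entries: a: -5, b: -8.
The most negative is -8 in column b, so b enters.

b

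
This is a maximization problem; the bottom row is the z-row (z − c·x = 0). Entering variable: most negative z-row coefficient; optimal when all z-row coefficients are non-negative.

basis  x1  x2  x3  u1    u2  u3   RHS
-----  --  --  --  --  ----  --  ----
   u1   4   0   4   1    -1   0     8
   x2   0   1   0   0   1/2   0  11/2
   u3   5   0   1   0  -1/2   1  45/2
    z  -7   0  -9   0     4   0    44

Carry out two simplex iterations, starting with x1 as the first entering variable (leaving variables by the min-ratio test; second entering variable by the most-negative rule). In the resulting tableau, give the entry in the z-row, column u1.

9/4

Ratio test on column x1 — row 1: 8/4 = 2; row 2: entry 0 ≤ 0; row 3: (45/2)/5 = 9/2. Minimum is 2 at row 1 (u1 leaves); pivot element 4.
Divide row 1 by 4; eliminate column x1 from the other rows.
Second iteration: most negative z-row entry is -2 in column x3, so x3 enters.
Ratio test on column x3 — row 1: 2/1 = 2; row 2: entry 0 ≤ 0; row 3: entry -4 ≤ 0. Minimum is 2 at row 1 (x1 leaves); pivot element 1.
Divide row 1 by 1; eliminate column x3 from the other rows.
After both pivots, the entry at the z-row, column u1 is 9/4.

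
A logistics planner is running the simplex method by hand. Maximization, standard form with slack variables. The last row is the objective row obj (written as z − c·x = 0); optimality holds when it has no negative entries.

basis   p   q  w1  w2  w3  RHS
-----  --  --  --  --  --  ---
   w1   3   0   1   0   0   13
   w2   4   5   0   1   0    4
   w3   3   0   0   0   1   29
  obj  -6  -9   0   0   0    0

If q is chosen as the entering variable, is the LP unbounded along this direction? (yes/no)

Column q has positive entries in row(s) 2, so the ratio test bounds it — not unbounded.

no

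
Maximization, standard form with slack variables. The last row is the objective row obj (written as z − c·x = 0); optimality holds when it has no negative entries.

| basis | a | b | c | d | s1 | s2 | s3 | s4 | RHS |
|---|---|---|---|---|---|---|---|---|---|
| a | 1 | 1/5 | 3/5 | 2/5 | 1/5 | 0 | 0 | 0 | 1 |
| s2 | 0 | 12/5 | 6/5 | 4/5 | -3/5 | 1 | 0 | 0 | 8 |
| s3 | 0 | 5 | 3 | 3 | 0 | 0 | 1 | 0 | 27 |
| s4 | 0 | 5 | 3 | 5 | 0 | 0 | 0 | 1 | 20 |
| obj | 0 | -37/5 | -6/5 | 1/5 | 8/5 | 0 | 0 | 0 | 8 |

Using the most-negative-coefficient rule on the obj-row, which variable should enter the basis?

Negative obj-row entries: b: -37/5, c: -6/5.
The most negative is -37/5 in column b, so b enters.

b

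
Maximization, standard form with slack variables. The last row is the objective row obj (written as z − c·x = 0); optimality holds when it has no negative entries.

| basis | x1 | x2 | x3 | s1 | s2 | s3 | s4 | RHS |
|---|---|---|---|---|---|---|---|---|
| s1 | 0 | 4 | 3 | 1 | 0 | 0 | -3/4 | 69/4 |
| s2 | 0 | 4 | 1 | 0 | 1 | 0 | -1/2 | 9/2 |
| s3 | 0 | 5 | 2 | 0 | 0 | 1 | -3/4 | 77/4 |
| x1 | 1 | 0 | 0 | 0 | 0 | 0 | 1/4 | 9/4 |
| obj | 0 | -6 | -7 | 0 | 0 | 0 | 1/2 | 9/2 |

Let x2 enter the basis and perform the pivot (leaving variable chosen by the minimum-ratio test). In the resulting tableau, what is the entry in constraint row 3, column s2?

-5/4

Ratio test on column x2 — row 1: (69/4)/4 = 69/16; row 2: (9/2)/4 = 9/8; row 3: (77/4)/5 = 77/20; row 4: entry 0 ≤ 0. Minimum is 9/8 at row 2 (s2 leaves); pivot element 4.
Divide row 2 by 4; eliminate column x2 from the other rows.
Row 3 update in column s2: 0 − 5·(1/4) = -5/4.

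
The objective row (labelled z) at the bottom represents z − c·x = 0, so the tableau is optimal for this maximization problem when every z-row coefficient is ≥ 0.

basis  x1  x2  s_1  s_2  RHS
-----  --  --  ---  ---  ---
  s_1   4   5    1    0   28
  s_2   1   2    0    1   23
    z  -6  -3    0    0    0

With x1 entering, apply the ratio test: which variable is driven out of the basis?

s_1

Column x1 entries and ratios — s_1: 28/4 = 7; s_2: 23/1 = 23.
Smallest ratio is 7 in the row of s_1, so s_1 leaves.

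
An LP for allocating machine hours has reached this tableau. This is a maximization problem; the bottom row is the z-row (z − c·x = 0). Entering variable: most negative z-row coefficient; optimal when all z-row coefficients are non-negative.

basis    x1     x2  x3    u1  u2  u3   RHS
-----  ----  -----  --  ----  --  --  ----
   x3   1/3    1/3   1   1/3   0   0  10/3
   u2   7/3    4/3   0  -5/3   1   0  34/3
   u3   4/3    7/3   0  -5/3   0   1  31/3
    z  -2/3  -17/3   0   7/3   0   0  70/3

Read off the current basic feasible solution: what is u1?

u1 is not in the basis, so in the current basic feasible solution u1 = 0.

0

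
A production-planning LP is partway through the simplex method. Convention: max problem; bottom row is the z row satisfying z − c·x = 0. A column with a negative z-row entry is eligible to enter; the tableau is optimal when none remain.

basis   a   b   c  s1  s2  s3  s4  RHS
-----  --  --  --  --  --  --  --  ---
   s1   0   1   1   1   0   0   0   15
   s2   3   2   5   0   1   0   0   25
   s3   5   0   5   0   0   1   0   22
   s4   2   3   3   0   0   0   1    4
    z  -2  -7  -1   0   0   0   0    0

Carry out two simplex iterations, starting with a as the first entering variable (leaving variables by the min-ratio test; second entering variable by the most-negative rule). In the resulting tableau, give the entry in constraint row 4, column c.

Ratio test on column a — row 1: entry 0 ≤ 0; row 2: 25/3 = 25/3; row 3: 22/5 = 22/5; row 4: 4/2 = 2. Minimum is 2 at row 4 (s4 leaves); pivot element 2.
Divide row 4 by 2; eliminate column a from the other rows.
Second iteration: most negative z-row entry is -4 in column b, so b enters.
Ratio test on column b — row 1: 15/1 = 15; row 2: entry -5/2 ≤ 0; row 3: entry -15/2 ≤ 0; row 4: 2/(3/2) = 4/3. Minimum is 4/3 at row 4 (a leaves); pivot element 3/2.
Divide row 4 by 3/2; eliminate column b from the other rows.
After both pivots, the entry at constraint row 4, column c is 1.

1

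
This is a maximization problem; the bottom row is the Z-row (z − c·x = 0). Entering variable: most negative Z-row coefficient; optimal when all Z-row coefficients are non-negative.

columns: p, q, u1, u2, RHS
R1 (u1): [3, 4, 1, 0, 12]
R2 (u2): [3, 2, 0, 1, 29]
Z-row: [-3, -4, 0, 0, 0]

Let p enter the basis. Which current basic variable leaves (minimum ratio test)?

u1

Column p entries and ratios — u1: 12/3 = 4; u2: 29/3 = 29/3.
Smallest ratio is 4 in the row of u1, so u1 leaves.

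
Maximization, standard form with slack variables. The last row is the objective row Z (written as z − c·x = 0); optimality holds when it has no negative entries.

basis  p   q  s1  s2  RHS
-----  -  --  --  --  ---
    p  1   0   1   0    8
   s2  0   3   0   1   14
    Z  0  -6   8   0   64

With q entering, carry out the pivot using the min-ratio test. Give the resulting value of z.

Ratio test on column q — row 1: entry 0 ≤ 0; row 2: 14/3 = 14/3. Minimum is 14/3 at row 2 (s2 leaves); pivot element 3.
Pivot on row 2; the Z-row RHS becomes 64 − (-6)·(14/3) = 92.

92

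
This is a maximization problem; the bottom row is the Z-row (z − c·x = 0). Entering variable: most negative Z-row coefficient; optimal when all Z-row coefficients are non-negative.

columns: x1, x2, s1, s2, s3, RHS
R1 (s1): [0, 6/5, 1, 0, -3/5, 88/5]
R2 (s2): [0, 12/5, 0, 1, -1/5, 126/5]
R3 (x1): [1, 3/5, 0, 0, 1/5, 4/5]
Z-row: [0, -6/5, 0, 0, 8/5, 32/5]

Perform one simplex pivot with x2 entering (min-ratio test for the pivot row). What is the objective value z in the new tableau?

8

Ratio test on column x2 — row 1: (88/5)/(6/5) = 44/3; row 2: (126/5)/(12/5) = 21/2; row 3: (4/5)/(3/5) = 4/3. Minimum is 4/3 at row 3 (x1 leaves); pivot element 3/5.
Pivot on row 3; the Z-row RHS becomes 32/5 − (-6/5)·(4/3) = 8.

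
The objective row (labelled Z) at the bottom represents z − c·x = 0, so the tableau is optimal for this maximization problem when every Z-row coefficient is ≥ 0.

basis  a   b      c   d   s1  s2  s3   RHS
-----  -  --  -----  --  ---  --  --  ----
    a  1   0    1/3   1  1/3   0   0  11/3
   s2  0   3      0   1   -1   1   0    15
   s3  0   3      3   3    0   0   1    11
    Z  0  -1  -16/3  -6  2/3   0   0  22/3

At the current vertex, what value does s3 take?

11

s3 is basic (row 3); its value is the RHS of that row, 11.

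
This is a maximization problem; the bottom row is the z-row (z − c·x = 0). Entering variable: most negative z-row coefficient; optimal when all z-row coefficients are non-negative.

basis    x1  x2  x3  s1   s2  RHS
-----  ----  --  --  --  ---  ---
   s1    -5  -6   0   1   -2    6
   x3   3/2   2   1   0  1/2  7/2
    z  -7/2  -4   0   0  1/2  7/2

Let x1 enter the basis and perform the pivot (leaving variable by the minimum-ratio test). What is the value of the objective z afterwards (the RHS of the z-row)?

Ratio test on column x1 — row 1: entry -5 ≤ 0; row 2: (7/2)/(3/2) = 7/3. Minimum is 7/3 at row 2 (x3 leaves); pivot element 3/2.
Pivot on row 2; the z-row RHS becomes 7/2 − (-7/2)·(7/3) = 35/3.

35/3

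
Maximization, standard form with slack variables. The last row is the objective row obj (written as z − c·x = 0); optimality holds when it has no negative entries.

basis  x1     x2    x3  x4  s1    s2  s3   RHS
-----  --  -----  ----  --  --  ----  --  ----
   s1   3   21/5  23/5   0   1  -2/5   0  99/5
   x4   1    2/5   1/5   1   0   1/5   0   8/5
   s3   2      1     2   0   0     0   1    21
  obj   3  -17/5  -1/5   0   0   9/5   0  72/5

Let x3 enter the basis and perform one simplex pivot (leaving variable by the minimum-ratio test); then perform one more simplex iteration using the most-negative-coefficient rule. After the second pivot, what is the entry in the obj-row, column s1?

-3/5

Ratio test on column x3 — row 1: (99/5)/(23/5) = 99/23; row 2: (8/5)/(1/5) = 8; row 3: 21/2 = 21/2. Minimum is 99/23 at row 1 (s1 leaves); pivot element 23/5.
Divide row 1 by 23/5; eliminate column x3 from the other rows.
Second iteration: most negative obj-row entry is -74/23 in column x2, so x2 enters.
Ratio test on column x2 — row 1: (99/23)/(21/23) = 33/7; row 2: (17/23)/(5/23) = 17/5; row 3: entry -19/23 ≤ 0. Minimum is 17/5 at row 2 (x4 leaves); pivot element 5/23.
Divide row 2 by 5/23; eliminate column x2 from the other rows.
After both pivots, the entry at the obj-row, column s1 is -3/5.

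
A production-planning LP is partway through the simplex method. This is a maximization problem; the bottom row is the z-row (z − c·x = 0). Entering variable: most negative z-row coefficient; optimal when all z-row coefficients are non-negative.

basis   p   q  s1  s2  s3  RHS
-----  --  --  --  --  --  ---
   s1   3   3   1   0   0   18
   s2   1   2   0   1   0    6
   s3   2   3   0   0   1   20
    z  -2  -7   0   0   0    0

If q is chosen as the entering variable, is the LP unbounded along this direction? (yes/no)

Column q has positive entries in row(s) 1, 2, 3, so the ratio test bounds it — not unbounded.

no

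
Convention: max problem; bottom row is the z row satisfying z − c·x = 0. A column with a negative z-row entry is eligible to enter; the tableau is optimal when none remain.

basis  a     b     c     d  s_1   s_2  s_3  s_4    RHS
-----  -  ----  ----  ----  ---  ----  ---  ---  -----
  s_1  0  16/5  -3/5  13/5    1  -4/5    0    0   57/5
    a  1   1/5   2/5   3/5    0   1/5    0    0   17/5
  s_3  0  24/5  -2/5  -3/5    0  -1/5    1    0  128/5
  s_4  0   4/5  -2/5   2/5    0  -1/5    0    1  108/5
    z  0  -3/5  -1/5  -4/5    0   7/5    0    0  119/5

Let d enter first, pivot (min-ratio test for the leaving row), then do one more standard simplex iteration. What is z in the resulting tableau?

195/7

Ratio test on column d — row 1: (57/5)/(13/5) = 57/13; row 2: (17/5)/(3/5) = 17/3; row 3: entry -3/5 ≤ 0; row 4: (108/5)/(2/5) = 54. Minimum is 57/13 at row 1 (s_1 leaves); pivot element 13/5.
Pivot on row 1; the z-row RHS becomes 119/5 − (-4/5)·(57/13) = 355/13.
Next entering variable (most negative z-row entry -5/13): c.
Ratio test on column c — row 1: entry -3/13 ≤ 0; row 2: (10/13)/(7/13) = 10/7; row 3: entry -7/13 ≤ 0; row 4: entry -4/13 ≤ 0. Minimum is 10/7 at row 2 (a leaves); pivot element 7/13.
After the second pivot the z-row RHS is 355/13 − (-5/13)·(10/7) = 195/7.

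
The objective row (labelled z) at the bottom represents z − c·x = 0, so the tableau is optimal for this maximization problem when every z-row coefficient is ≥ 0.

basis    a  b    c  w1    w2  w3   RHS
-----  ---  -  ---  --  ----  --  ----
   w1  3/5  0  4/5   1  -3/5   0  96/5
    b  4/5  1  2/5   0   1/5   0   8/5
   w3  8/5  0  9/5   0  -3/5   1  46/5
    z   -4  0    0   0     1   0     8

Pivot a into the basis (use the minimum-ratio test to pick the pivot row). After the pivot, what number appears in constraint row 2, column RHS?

Ratio test on column a — row 1: (96/5)/(3/5) = 32; row 2: (8/5)/(4/5) = 2; row 3: (46/5)/(8/5) = 23/4. Minimum is 2 at row 2 (b leaves); pivot element 4/5.
Divide row 2 by 4/5; eliminate column a from the other rows.
In the new row 2, the RHS entry is the old entry divided by the pivot: (8/5)/(4/5) = 2.

2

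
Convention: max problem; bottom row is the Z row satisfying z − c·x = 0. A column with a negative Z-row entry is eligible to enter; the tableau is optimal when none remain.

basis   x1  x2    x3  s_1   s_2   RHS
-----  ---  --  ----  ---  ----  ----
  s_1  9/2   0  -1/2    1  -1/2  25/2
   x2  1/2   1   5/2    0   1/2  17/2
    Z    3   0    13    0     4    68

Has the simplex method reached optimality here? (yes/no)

Every Z-row coefficient is ≥ 0, so the tableau is optimal.

yes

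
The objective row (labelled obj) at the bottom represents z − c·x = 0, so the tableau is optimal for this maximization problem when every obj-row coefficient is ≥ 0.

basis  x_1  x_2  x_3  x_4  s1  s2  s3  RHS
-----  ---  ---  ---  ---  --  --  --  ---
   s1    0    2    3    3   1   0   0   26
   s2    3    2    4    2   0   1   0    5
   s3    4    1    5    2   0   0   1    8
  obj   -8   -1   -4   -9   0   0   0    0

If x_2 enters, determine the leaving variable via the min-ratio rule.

s2

Column x_2 entries and ratios — s1: 26/2 = 13; s2: 5/2 = 5/2; s3: 8/1 = 8.
Smallest ratio is 5/2 in the row of s2, so s2 leaves.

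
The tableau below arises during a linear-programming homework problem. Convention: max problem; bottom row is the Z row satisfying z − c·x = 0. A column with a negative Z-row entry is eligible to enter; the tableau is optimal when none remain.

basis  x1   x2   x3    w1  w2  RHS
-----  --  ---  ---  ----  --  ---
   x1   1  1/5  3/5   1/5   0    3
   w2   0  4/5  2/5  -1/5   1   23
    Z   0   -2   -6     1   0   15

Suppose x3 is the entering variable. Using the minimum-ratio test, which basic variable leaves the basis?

x1

Column x3 entries and ratios — x1: 3/(3/5) = 5; w2: 23/(2/5) = 115/2.
Smallest ratio is 5 in the row of x1, so x1 leaves.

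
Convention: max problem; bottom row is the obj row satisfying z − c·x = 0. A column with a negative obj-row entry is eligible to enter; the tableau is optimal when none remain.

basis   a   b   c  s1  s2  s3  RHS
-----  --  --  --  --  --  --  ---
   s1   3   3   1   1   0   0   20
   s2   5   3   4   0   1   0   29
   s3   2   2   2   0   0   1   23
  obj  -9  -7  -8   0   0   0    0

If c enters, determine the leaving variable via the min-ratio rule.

Column c entries and ratios — s1: 20/1 = 20; s2: 29/4 = 29/4; s3: 23/2 = 23/2.
Smallest ratio is 29/4 in the row of s2, so s2 leaves.

s2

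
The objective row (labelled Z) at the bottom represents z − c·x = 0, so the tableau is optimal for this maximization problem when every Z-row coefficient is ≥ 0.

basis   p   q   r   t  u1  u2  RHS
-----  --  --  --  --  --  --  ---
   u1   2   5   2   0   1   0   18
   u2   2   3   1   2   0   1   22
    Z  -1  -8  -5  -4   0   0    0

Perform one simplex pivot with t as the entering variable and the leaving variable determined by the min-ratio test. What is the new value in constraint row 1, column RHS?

Ratio test on column t — row 1: entry 0 ≤ 0; row 2: 22/2 = 11. Minimum is 11 at row 2 (u2 leaves); pivot element 2.
Divide row 2 by 2; eliminate column t from the other rows.
Row 1 update in column RHS: 18 − 0·11 = 18.

18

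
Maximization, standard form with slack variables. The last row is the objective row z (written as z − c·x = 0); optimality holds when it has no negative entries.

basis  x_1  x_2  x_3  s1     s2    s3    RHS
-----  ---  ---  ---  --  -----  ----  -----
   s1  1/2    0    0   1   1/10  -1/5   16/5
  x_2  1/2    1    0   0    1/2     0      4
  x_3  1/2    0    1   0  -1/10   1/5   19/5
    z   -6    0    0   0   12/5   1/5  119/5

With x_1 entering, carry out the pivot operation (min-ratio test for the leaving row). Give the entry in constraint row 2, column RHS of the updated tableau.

4/5

Ratio test on column x_1 — row 1: (16/5)/(1/2) = 32/5; row 2: 4/(1/2) = 8; row 3: (19/5)/(1/2) = 38/5. Minimum is 32/5 at row 1 (s1 leaves); pivot element 1/2.
Divide row 1 by 1/2; eliminate column x_1 from the other rows.
Row 2 update in column RHS: 4 − (1/2)·(32/5) = 4/5.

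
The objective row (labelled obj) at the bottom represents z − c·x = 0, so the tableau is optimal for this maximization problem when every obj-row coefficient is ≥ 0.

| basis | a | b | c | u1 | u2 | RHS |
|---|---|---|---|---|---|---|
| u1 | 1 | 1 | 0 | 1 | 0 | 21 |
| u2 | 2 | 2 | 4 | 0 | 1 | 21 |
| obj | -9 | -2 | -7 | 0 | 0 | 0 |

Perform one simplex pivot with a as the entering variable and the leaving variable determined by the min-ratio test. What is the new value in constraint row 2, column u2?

Ratio test on column a — row 1: 21/1 = 21; row 2: 21/2 = 21/2. Minimum is 21/2 at row 2 (u2 leaves); pivot element 2.
Divide row 2 by 2; eliminate column a from the other rows.
In the new row 2, the u2 entry is the old entry divided by the pivot: 1/2 = 1/2.

1/2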